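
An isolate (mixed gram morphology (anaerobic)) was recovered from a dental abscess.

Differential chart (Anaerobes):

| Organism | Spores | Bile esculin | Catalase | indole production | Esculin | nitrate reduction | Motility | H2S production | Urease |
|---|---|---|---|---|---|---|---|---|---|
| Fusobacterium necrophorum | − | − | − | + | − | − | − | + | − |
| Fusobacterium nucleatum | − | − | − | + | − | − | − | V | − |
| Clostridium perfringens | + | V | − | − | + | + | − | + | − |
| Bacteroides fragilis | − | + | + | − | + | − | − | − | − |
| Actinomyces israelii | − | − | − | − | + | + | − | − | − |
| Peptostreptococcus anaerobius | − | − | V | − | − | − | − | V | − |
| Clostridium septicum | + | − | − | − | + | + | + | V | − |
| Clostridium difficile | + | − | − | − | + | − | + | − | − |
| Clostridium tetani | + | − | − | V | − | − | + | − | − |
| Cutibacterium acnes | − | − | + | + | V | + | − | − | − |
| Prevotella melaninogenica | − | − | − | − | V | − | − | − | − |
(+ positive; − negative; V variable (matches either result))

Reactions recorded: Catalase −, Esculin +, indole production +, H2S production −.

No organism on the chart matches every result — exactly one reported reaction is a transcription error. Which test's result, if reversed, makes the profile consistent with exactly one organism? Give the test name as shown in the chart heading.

Catalase

As reported, no row in the chart matches all 4 reactions.
Reversing Esculin → 2 organisms match (not unique).
Reversing indole production → 4 organisms match (not unique).
Reversing H2S production → still no organism matches.
Reversing Catalase (to +) → unique match: Cutibacterium acnes.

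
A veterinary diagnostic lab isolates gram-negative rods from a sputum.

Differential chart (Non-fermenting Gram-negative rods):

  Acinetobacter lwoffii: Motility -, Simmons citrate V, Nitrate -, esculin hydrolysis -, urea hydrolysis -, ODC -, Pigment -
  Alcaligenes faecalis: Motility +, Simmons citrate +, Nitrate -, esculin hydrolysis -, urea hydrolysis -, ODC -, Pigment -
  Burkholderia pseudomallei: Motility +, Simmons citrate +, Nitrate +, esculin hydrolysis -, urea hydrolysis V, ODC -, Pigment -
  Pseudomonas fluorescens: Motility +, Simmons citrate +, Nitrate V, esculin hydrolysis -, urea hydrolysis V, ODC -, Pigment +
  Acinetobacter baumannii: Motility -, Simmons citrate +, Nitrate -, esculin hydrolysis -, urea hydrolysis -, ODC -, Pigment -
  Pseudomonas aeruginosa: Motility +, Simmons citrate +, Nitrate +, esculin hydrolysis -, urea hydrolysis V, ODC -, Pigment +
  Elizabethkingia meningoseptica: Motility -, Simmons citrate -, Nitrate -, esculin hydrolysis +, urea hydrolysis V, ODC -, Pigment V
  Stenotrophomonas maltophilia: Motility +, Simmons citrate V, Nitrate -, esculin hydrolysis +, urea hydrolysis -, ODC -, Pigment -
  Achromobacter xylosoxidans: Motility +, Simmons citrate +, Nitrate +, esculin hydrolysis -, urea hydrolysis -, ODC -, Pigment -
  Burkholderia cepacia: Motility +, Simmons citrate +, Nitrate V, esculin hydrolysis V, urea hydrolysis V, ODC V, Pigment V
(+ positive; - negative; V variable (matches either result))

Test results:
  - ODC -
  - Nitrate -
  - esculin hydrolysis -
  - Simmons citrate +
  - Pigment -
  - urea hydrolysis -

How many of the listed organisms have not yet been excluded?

4

urea hydrolysis -: all 10 remaining candidates are consistent.
ODC -: all 10 remaining candidates are consistent.
Simmons citrate +: excludes Elizabethkingia meningoseptica — 9 left.
Pigment -: excludes Pseudomonas fluorescens, Pseudomonas aeruginosa — 7 left.
Nitrate -: excludes Burkholderia pseudomallei, Achromobacter xylosoxidans — 5 left.
esculin hydrolysis -: excludes Stenotrophomonas maltophilia — 4 left.
Still consistent: Acinetobacter baumannii, Acinetobacter lwoffii, Alcaligenes faecalis, Burkholderia cepacia.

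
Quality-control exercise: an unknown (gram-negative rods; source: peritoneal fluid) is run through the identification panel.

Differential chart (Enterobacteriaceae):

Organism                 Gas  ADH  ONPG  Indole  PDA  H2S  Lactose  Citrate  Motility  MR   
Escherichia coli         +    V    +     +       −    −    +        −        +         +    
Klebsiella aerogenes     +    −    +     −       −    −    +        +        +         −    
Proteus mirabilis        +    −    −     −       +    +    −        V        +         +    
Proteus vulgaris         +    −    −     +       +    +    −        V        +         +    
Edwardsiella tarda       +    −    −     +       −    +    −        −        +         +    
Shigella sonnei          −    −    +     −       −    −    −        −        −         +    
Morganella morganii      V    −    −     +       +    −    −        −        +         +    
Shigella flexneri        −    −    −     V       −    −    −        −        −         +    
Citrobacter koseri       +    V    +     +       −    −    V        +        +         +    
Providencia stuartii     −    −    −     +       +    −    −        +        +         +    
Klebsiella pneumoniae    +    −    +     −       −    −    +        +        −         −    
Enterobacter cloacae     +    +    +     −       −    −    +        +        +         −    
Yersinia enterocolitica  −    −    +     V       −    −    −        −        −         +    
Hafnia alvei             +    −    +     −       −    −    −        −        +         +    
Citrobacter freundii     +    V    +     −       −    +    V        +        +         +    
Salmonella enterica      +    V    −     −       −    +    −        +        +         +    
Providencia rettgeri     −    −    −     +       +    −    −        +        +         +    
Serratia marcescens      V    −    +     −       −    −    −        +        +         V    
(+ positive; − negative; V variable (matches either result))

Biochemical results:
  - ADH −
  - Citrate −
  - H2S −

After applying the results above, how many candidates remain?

ADH −: excludes Enterobacter cloacae — 17 left.
H2S −: excludes 5 organisms — 12 left.
Citrate −: excludes 6 organisms — 6 left.
Still consistent: Escherichia coli, Hafnia alvei, Morganella morganii, Shigella flexneri, Shigella sonnei, Yersinia enterocolitica.

6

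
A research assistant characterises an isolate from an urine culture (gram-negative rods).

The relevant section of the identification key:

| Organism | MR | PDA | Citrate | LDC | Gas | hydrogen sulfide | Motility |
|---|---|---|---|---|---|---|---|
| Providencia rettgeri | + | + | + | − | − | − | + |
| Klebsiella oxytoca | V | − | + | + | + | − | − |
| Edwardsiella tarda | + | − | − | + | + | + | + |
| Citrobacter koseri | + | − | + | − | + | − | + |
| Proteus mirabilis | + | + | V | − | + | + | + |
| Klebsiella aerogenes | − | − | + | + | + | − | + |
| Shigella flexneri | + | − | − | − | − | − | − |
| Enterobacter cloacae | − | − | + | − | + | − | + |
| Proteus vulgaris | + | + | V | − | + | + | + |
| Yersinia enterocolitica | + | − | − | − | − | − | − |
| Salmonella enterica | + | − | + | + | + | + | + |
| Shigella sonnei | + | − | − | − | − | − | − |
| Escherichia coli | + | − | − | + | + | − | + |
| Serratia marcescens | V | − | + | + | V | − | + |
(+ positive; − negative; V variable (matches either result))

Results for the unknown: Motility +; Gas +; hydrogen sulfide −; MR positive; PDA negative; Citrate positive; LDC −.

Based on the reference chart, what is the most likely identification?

Citrobacter koseri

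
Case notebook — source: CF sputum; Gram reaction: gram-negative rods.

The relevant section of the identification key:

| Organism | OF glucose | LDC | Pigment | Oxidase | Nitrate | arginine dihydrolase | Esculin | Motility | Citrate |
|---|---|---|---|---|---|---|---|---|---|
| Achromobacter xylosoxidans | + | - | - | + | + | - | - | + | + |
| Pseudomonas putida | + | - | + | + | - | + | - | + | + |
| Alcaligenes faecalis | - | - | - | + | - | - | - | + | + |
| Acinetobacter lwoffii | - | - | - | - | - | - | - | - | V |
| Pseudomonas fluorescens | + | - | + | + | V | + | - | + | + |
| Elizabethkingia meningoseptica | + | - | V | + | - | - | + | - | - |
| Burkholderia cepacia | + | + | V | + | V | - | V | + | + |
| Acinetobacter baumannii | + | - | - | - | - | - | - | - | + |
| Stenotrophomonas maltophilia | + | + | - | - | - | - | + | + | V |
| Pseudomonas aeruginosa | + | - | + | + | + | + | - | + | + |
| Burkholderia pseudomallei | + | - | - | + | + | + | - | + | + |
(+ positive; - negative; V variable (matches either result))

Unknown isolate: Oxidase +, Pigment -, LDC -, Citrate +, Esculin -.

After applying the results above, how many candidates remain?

Pigment -: excludes Pseudomonas putida, Pseudomonas fluorescens, Pseudomonas aeruginosa — 8 left.
Citrate +: excludes Elizabethkingia meningoseptica — 7 left.
Oxidase +: excludes Acinetobacter lwoffii, Acinetobacter baumannii, Stenotrophomonas maltophilia — 4 left.
Esculin -: all 4 remaining candidates are consistent.
LDC -: excludes Burkholderia cepacia — 3 left.
Still consistent: Achromobacter xylosoxidans, Alcaligenes faecalis, Burkholderia pseudomallei.

3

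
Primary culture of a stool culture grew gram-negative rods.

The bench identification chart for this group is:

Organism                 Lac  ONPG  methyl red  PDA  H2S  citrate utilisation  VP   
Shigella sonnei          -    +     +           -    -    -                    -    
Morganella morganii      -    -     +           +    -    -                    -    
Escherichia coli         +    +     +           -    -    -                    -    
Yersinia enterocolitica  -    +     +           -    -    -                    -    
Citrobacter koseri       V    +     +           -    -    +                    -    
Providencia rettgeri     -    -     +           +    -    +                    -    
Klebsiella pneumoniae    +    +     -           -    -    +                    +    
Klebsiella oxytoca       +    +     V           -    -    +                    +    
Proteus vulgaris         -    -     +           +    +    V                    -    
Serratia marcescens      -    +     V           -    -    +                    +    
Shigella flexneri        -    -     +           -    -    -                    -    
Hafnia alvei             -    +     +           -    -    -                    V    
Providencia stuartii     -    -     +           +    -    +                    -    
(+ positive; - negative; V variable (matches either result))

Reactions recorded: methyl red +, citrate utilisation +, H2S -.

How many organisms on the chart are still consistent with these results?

5

citrate utilisation +: excludes 6 organisms — 7 left.
H2S -: excludes Proteus vulgaris — 6 left.
methyl red +: excludes Klebsiella pneumoniae — 5 left.
Still consistent: Citrobacter koseri, Klebsiella oxytoca, Providencia rettgeri, Providencia stuartii, Serratia marcescens.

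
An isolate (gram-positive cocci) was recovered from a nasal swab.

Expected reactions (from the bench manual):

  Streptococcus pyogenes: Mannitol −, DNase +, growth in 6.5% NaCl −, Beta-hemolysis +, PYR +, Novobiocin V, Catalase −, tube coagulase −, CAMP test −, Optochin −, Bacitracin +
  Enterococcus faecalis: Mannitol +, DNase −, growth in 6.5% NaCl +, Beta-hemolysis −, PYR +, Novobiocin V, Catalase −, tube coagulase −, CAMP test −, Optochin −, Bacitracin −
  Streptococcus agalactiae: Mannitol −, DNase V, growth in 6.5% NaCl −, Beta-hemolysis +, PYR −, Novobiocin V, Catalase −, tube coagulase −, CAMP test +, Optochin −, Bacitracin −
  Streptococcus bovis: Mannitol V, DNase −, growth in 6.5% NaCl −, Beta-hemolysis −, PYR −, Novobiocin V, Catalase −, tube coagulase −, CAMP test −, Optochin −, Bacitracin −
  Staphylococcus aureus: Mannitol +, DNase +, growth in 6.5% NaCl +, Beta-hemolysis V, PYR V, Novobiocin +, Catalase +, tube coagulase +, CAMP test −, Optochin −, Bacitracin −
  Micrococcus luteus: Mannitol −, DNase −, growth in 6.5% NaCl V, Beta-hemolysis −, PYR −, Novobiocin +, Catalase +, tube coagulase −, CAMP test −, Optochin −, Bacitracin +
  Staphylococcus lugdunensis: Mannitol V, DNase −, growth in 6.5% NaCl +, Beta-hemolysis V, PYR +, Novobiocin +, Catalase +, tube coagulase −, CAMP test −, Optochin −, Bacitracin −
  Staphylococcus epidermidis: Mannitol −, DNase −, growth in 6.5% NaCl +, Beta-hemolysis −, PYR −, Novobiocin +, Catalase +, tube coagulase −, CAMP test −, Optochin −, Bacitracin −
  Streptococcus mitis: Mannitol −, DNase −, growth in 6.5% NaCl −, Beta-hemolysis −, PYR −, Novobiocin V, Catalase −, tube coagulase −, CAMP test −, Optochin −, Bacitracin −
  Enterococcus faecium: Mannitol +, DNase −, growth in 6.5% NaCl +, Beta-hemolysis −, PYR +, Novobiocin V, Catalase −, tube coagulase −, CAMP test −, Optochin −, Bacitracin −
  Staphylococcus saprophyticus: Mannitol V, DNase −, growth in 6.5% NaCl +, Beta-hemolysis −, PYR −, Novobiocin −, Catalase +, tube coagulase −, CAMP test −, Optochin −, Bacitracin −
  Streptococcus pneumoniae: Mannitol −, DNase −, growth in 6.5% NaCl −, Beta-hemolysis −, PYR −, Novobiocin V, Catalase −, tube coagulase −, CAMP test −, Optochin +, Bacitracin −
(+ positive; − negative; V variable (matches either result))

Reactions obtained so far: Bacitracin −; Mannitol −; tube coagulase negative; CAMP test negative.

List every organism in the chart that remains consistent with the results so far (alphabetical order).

Staphylococcus epidermidis, Staphylococcus lugdunensis, Staphylococcus saprophyticus, Streptococcus bovis, Streptococcus mitis, Streptococcus pneumoniae

tube coagulase −: excludes Staphylococcus aureus — 11 left.
Bacitracin −: excludes Streptococcus pyogenes, Micrococcus luteus — 9 left.
CAMP test −: excludes Streptococcus agalactiae — 8 left.
Mannitol −: excludes Enterococcus faecalis, Enterococcus faecium — 6 left.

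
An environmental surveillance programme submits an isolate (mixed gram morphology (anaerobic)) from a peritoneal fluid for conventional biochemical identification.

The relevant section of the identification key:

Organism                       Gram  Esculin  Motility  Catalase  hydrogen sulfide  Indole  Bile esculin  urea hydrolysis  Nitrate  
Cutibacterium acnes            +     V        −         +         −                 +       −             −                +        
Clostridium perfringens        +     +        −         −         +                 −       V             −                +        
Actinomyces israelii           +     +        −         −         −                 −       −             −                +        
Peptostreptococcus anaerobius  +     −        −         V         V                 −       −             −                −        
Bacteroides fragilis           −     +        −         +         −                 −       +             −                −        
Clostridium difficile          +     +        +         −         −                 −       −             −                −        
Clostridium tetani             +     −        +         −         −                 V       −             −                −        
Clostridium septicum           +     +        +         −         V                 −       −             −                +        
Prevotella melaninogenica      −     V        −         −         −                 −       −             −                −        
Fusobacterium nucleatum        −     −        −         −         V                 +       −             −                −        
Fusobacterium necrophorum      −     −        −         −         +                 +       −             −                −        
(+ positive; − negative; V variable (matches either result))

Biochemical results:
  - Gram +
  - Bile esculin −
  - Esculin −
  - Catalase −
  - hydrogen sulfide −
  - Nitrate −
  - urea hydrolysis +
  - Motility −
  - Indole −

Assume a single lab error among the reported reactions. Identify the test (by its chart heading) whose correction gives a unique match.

urea hydrolysis

As reported, no row in the chart matches all 9 reactions.
Reversing Indole → still no organism matches.
Reversing Gram → still no organism matches.
Reversing Motility → still no organism matches.
Reversing urea hydrolysis (to −) → unique match: Peptostreptococcus anaerobius.
Reversing Catalase → still no organism matches.
Reversing Nitrate → still no organism matches.
Reversing Bile esculin → still no organism matches.
Reversing hydrogen sulfide → still no organism matches.
Reversing Esculin → still no organism matches.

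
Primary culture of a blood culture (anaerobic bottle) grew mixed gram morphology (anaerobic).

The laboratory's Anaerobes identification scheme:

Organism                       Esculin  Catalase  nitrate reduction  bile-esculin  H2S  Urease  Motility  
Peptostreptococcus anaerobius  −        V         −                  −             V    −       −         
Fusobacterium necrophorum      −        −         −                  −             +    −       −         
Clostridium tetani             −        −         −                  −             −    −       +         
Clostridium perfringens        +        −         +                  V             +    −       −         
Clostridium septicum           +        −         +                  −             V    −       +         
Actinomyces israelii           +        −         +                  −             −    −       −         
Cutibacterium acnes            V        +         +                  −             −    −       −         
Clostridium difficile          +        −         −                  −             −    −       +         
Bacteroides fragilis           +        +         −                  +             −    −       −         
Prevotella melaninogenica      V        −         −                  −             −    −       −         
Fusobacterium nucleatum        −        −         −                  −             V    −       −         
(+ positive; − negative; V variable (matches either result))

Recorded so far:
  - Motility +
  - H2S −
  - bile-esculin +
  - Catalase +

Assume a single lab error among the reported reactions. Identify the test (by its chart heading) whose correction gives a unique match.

As reported, no row in the chart matches all 4 reactions.
Reversing Motility (to −) → unique match: Bacteroides fragilis.
Reversing Catalase → still no organism matches.
Reversing H2S → still no organism matches.
Reversing bile-esculin → still no organism matches.

Motility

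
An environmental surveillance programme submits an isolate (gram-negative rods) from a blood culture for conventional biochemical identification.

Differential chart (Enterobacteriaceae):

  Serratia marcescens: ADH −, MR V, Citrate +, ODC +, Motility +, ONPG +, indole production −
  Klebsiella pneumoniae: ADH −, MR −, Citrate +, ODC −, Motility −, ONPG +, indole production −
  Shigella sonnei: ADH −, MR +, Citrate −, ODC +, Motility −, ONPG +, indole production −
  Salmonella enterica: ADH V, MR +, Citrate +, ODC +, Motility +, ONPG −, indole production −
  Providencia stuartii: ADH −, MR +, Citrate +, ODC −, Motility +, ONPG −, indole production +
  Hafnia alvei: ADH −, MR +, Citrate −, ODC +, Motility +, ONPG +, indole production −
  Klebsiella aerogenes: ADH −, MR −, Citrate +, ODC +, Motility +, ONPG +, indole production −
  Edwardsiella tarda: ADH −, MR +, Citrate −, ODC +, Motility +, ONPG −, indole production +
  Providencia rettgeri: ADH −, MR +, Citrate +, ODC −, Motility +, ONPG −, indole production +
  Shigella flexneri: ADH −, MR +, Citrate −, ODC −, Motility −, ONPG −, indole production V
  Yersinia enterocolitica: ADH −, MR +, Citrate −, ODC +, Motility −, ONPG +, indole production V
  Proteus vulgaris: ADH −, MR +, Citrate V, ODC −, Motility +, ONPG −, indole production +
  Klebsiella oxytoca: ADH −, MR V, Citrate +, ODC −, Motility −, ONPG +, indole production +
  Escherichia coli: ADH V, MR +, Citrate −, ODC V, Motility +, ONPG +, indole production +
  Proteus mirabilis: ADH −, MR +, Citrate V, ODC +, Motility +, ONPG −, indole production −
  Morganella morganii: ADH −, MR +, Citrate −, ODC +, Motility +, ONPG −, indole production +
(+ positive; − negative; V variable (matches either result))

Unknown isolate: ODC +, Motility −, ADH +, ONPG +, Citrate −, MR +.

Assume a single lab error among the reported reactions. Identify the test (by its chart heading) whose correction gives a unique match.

As reported, no row in the chart matches all 6 reactions.
Reversing ADH → 2 organisms match (not unique).
Reversing Motility (to +) → unique match: Escherichia coli.
Reversing MR → still no organism matches.
Reversing ONPG → still no organism matches.
Reversing ODC → still no organism matches.
Reversing Citrate → still no organism matches.

Motility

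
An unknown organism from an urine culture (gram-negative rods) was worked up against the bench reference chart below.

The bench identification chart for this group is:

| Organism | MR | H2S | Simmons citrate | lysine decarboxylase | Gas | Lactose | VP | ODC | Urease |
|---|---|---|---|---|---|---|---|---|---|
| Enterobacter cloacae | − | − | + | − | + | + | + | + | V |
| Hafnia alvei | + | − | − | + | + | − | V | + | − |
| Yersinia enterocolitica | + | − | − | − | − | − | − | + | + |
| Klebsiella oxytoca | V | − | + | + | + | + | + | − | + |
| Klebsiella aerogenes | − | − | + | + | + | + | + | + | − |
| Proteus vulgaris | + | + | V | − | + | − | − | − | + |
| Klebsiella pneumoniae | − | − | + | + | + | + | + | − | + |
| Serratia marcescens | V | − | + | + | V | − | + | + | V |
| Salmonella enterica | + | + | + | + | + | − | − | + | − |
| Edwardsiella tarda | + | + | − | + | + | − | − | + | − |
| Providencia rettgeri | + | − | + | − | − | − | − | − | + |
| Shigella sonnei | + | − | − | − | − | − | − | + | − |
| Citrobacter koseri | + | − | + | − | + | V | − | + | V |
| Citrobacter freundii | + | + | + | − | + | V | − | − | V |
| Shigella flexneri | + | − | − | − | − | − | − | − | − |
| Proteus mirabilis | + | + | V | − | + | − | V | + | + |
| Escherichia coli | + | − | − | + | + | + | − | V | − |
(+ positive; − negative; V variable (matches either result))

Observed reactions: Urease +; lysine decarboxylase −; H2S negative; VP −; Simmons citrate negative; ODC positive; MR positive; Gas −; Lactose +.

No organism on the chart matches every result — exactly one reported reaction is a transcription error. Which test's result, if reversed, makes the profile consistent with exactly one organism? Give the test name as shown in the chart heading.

Lactose

As reported, no row in the chart matches all 9 reactions.
Reversing Lactose (to −) → unique match: Yersinia enterocolitica.
Reversing Urease → still no organism matches.
Reversing lysine decarboxylase → still no organism matches.
Reversing MR → still no organism matches.
Reversing Gas → still no organism matches.
Reversing Simmons citrate → still no organism matches.
Reversing H2S → still no organism matches.
Reversing VP → still no organism matches.
Reversing ODC → still no organism matches.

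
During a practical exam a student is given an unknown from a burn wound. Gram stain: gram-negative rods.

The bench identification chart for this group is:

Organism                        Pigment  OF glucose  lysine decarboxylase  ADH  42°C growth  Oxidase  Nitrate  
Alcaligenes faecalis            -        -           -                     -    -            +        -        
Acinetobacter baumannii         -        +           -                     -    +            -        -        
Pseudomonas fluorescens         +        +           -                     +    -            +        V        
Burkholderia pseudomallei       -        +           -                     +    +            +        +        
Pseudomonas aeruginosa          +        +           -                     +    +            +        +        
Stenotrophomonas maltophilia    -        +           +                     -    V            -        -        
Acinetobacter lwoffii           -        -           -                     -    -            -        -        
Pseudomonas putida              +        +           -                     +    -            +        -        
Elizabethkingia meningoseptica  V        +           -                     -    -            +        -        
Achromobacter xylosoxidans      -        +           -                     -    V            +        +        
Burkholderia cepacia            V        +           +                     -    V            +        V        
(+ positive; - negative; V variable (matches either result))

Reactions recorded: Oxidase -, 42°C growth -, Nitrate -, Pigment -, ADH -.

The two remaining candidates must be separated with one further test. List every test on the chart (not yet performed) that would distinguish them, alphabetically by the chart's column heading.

Pigment -: excludes Pseudomonas fluorescens, Pseudomonas aeruginosa, Pseudomonas putida — 8 left.
Oxidase -: excludes 5 organisms — 3 left.
Nitrate -: all 3 remaining candidates are consistent.
ADH -: all 3 remaining candidates are consistent.
42°C growth -: excludes Acinetobacter baumannii — 2 left.
Two candidates remain: Acinetobacter lwoffii and Stenotrophomonas maltophilia.
  OF glucose: Acinetobacter lwoffii -, Stenotrophomonas maltophilia + — discriminates.
  lysine decarboxylase: Acinetobacter lwoffii -, Stenotrophomonas maltophilia + — discriminates.

lysine decarboxylase, OF glucose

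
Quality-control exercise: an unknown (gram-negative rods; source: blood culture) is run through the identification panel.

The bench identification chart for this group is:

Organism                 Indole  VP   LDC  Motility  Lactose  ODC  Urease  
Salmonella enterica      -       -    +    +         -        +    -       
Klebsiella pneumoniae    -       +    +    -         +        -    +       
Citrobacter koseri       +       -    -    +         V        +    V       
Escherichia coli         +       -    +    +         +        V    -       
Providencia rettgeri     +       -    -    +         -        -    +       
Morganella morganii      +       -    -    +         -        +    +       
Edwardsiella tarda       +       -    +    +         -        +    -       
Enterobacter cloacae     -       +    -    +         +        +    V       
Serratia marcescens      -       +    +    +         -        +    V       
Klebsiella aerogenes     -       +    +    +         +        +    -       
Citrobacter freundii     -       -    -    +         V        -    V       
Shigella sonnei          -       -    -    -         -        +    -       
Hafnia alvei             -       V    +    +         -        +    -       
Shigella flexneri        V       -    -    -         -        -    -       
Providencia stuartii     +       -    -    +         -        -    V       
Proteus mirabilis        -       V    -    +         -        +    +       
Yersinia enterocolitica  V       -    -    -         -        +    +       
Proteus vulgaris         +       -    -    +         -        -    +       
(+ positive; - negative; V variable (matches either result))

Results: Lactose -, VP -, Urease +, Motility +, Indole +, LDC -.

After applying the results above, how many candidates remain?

Urease +: excludes 7 organisms — 11 left.
Indole +: excludes 5 organisms — 6 left.
LDC -: all 6 remaining candidates are consistent.
Lactose -: all 6 remaining candidates are consistent.
Motility +: excludes Yersinia enterocolitica — 5 left.
VP -: all 5 remaining candidates are consistent.
Still consistent: Citrobacter koseri, Morganella morganii, Proteus vulgaris, Providencia rettgeri, Providencia stuartii.

5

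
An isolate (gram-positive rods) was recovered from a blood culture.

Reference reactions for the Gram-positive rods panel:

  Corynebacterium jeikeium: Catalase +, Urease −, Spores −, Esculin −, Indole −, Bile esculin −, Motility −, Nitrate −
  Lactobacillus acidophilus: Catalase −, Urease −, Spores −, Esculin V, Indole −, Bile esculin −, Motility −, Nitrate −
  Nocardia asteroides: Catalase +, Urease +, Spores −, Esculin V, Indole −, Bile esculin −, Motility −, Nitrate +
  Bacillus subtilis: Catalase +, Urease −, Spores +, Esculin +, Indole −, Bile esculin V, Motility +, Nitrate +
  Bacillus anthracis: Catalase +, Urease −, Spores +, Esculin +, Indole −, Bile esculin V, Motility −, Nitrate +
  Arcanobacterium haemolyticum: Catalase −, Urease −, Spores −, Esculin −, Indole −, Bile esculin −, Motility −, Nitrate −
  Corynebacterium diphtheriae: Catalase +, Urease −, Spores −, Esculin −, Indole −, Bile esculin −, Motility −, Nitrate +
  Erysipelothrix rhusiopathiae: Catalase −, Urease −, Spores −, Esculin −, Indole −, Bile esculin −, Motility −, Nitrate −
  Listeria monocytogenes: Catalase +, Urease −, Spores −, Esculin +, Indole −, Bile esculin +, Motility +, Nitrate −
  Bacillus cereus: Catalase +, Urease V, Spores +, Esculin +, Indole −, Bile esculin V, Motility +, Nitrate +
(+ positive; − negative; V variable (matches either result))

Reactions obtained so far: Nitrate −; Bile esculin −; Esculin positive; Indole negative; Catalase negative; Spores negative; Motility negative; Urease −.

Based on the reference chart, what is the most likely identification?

Nitrate −: excludes 5 organisms — 5 left.
Esculin +: excludes Corynebacterium jeikeium, Arcanobacterium haemolyticum, Erysipelothrix rhusiopathiae — 2 left.
Bile esculin −: excludes Listeria monocytogenes — 1 left.
Spores −: the one remaining candidate is consistent.
Catalase −: the one remaining candidate is consistent.
Motility −: the one remaining candidate is consistent.
Indole −: the one remaining candidate is consistent.
Urease −: the one remaining candidate is consistent.

Lactobacillus acidophilus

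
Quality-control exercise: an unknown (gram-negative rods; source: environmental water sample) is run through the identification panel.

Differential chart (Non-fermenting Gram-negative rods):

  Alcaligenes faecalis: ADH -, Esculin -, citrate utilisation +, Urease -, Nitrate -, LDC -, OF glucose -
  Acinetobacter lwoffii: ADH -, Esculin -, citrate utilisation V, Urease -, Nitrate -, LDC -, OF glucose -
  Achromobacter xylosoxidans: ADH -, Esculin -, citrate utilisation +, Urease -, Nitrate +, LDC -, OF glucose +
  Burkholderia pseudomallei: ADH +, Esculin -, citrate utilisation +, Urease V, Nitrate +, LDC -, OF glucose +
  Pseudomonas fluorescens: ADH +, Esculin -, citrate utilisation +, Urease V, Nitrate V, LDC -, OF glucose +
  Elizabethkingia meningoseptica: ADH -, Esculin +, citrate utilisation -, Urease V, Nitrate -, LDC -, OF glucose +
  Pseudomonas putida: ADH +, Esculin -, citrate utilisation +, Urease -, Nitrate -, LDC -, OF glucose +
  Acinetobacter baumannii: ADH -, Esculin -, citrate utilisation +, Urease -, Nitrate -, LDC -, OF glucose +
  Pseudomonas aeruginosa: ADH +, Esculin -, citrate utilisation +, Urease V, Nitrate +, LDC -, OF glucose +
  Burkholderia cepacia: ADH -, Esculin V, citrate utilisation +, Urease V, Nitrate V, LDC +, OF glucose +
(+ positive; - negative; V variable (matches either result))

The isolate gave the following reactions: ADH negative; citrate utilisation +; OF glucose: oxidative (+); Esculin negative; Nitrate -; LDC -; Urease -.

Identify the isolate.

citrate utilisation +: excludes Elizabethkingia meningoseptica — 9 left.
LDC -: excludes Burkholderia cepacia — 8 left.
Esculin -: all 8 remaining candidates are consistent.
Nitrate -: excludes Achromobacter xylosoxidans, Burkholderia pseudomallei, Pseudomonas aeruginosa — 5 left.
ADH -: excludes Pseudomonas fluorescens, Pseudomonas putida — 3 left.
Urease -: all 3 remaining candidates are consistent.
OF glucose +: excludes Alcaligenes faecalis, Acinetobacter lwoffii — 1 left.

Acinetobacter baumannii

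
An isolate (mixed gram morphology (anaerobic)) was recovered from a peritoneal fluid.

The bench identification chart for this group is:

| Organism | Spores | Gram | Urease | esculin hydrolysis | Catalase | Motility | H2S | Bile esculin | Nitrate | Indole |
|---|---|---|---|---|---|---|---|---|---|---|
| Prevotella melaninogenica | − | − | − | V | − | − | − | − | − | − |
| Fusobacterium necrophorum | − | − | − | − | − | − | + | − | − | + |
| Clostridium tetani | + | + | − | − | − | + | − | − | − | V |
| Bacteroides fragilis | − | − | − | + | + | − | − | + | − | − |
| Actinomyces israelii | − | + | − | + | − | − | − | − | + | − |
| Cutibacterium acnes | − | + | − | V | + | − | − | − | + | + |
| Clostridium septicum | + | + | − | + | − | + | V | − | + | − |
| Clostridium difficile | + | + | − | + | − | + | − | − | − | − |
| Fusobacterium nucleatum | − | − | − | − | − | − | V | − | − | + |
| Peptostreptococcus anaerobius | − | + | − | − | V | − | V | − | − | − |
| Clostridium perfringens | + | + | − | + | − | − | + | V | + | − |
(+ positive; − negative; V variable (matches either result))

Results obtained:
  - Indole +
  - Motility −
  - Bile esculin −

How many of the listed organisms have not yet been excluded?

Indole +: excludes 7 organisms — 4 left.
Motility −: excludes Clostridium tetani — 3 left.
Bile esculin −: all 3 remaining candidates are consistent.
Still consistent: Cutibacterium acnes, Fusobacterium necrophorum, Fusobacterium nucleatum.

3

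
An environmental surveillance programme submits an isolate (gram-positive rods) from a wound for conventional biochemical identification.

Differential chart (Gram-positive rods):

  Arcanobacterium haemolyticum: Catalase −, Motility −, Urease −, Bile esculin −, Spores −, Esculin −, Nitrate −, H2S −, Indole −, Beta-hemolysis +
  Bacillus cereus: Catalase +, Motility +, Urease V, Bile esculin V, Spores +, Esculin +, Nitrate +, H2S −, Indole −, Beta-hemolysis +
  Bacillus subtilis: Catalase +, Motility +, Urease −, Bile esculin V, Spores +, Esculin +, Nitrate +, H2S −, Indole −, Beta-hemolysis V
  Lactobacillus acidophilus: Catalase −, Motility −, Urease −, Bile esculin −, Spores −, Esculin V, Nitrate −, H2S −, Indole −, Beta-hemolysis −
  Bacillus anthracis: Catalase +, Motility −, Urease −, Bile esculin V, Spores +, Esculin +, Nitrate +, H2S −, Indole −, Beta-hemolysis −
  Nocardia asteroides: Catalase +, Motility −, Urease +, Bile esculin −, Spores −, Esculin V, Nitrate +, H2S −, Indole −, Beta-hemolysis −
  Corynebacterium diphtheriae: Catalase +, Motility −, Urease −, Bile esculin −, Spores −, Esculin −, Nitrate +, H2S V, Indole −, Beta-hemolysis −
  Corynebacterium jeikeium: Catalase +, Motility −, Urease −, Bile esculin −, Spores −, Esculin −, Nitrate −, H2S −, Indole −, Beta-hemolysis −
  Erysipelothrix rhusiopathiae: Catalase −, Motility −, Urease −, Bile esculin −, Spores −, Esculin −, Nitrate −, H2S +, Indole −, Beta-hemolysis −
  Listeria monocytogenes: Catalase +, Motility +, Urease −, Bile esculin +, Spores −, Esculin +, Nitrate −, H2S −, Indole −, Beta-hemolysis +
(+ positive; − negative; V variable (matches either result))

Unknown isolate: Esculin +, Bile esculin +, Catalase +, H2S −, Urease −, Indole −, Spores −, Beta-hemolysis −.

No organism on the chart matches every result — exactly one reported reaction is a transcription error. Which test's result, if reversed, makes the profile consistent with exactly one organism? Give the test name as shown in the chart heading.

Beta-hemolysis

As reported, no row in the chart matches all 8 reactions.
Reversing H2S → still no organism matches.
Reversing Spores → 2 organisms match (not unique).
Reversing Catalase → still no organism matches.
Reversing Beta-hemolysis (to +) → unique match: Listeria monocytogenes.
Reversing Urease → still no organism matches.
Reversing Esculin → still no organism matches.
Reversing Bile esculin → still no organism matches.
Reversing Indole → still no organism matches.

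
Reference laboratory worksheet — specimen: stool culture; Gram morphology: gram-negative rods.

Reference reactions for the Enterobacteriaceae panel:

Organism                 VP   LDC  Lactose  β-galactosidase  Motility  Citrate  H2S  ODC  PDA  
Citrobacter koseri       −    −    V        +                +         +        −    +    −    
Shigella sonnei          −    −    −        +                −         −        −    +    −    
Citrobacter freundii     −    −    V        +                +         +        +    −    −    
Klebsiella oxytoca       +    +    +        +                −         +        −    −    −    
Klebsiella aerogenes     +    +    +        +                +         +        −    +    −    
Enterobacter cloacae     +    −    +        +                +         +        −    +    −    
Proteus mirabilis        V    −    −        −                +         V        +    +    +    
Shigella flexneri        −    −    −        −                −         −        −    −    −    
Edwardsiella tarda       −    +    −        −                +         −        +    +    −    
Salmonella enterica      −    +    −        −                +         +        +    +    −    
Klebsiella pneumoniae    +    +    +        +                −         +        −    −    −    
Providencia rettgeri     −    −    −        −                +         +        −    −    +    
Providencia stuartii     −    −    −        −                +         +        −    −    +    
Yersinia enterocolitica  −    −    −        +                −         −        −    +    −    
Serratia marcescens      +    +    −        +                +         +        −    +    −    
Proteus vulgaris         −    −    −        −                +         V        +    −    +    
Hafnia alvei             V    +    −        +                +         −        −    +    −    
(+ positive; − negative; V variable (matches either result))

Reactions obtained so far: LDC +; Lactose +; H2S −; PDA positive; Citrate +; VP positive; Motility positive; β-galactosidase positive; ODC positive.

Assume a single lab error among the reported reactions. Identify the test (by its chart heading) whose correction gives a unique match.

As reported, no row in the chart matches all 9 reactions.
Reversing VP → still no organism matches.
Reversing PDA (to −) → unique match: Klebsiella aerogenes.
Reversing H2S → still no organism matches.
Reversing Lactose → still no organism matches.
Reversing Citrate → still no organism matches.
Reversing ODC → still no organism matches.
Reversing LDC → still no organism matches.
Reversing Motility → still no organism matches.
Reversing β-galactosidase → still no organism matches.

PDA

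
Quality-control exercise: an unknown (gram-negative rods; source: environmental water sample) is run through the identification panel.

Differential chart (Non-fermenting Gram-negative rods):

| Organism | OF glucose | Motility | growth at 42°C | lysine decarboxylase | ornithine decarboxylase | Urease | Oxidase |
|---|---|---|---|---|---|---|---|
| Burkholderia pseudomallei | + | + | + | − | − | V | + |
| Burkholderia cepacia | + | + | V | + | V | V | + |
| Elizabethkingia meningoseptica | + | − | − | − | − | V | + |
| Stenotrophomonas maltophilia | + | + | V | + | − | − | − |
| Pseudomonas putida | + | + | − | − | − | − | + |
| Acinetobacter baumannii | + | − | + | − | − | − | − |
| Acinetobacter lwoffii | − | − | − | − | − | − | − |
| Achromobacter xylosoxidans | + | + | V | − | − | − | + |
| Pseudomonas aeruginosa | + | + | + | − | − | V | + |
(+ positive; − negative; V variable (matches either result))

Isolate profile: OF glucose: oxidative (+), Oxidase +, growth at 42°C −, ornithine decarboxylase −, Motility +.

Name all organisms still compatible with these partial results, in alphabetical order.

Achromobacter xylosoxidans, Burkholderia cepacia, Pseudomonas putida

Motility +: excludes Elizabethkingia meningoseptica, Acinetobacter baumannii, Acinetobacter lwoffii — 6 left.
OF glucose +: all 6 remaining candidates are consistent.
growth at 42°C −: excludes Burkholderia pseudomallei, Pseudomonas aeruginosa — 4 left.
ornithine decarboxylase −: all 4 remaining candidates are consistent.
Oxidase +: excludes Stenotrophomonas maltophilia — 3 left.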